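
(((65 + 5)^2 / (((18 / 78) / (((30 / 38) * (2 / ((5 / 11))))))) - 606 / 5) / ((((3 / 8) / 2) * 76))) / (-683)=-27981944 / 3698445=-7.57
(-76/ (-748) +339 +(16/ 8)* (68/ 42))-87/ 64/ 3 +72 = 104021285/ 251328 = 413.89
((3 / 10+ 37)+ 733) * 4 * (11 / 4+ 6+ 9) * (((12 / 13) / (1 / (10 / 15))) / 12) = 546913 / 195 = 2804.68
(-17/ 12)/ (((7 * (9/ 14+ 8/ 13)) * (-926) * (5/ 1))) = 0.00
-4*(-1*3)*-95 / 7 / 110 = -114 / 77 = -1.48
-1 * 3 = -3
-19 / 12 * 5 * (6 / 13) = -95 / 26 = -3.65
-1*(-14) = 14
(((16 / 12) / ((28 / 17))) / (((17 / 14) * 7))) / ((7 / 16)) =32 / 147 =0.22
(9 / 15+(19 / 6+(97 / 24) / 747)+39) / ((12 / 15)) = 3834089 / 71712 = 53.47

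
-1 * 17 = -17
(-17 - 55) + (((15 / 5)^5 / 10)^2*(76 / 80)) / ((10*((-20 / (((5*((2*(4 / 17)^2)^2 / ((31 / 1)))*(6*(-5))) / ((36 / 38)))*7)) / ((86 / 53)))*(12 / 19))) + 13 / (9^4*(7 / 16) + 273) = -11877383557720036 / 172543288147125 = -68.84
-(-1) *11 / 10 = 11 / 10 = 1.10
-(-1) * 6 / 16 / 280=3 / 2240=0.00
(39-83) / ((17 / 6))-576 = -591.53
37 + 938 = 975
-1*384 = -384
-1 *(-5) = 5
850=850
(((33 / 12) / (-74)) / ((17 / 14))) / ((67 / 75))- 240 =-40463055 / 168572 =-240.03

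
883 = 883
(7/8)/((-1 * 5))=-7/40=-0.18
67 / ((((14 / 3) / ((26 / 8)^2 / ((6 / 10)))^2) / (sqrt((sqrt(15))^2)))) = 47839675*sqrt(15) / 10752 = 17232.35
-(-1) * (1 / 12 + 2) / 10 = 5 / 24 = 0.21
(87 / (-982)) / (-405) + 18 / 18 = 132599 / 132570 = 1.00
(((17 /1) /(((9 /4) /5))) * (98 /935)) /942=196 /46629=0.00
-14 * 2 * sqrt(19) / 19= -28 * sqrt(19) / 19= -6.42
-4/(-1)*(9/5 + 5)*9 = 1224/5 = 244.80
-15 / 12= -5 / 4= -1.25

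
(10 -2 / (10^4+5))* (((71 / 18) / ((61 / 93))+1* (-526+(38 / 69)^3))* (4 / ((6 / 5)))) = -17326.96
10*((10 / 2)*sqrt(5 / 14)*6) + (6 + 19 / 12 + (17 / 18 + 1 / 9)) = 311 / 36 + 150*sqrt(70) / 7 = 187.92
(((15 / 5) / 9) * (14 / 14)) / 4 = 1 / 12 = 0.08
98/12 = 49/6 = 8.17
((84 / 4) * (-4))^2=7056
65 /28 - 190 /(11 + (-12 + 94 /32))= -83105 /868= -95.74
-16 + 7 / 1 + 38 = 29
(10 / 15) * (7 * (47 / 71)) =658 / 213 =3.09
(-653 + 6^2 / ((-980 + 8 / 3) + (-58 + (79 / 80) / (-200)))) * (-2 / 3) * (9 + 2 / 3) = 1882295504138 / 447266133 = 4208.45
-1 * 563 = -563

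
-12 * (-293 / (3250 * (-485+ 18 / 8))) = -7032 / 3137875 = -0.00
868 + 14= 882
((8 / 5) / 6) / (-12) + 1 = 44 / 45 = 0.98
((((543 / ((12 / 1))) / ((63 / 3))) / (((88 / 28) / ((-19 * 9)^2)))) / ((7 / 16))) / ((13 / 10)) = 35284140 / 1001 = 35248.89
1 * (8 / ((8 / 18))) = 18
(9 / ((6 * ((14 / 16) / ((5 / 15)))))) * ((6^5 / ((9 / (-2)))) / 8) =-864 / 7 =-123.43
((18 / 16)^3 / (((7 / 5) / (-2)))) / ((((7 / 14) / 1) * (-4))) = 3645 / 3584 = 1.02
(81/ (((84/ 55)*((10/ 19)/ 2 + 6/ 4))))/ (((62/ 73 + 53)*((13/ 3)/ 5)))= 30895425/ 47934614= 0.64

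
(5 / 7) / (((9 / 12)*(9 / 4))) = 80 / 189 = 0.42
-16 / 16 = -1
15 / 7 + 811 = 5692 / 7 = 813.14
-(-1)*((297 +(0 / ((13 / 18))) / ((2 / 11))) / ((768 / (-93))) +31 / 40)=-45043 / 1280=-35.19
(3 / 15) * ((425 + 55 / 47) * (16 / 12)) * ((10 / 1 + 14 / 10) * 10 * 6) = 3653472 / 47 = 77733.45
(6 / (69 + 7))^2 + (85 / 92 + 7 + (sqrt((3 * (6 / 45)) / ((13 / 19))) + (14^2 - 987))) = -6501829 / 8303 + sqrt(2470) / 65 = -782.31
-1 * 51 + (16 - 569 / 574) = -20659 / 574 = -35.99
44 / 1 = 44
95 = 95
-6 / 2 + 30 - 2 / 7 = 26.71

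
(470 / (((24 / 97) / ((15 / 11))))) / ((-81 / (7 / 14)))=-15.99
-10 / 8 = -5 / 4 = -1.25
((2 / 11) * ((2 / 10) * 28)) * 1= 56 / 55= 1.02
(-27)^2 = 729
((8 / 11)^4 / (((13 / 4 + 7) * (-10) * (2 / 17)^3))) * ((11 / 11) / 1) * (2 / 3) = -10061824 / 9004215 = -1.12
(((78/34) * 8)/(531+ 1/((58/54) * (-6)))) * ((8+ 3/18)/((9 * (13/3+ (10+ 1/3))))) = 36946/17272629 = 0.00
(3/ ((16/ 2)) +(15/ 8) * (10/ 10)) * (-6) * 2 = -27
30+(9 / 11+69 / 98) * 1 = 33981 / 1078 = 31.52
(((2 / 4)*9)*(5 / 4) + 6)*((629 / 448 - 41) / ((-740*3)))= 549909 / 2652160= 0.21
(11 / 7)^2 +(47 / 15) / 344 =626663 / 252840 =2.48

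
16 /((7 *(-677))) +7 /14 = 4707 /9478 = 0.50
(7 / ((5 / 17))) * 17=2023 / 5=404.60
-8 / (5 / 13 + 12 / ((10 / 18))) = -0.36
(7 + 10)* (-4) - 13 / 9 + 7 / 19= -11812 / 171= -69.08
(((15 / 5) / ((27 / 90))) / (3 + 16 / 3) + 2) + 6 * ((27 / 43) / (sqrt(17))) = 162 * sqrt(17) / 731 + 16 / 5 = 4.11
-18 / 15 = -6 / 5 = -1.20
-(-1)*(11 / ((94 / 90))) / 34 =495 / 1598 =0.31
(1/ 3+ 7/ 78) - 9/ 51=109/ 442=0.25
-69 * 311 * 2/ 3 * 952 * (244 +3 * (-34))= -1933942304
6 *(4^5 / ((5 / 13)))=79872 / 5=15974.40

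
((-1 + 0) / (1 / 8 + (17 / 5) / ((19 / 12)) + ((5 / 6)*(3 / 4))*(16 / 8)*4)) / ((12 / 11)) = -2090 / 16581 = -0.13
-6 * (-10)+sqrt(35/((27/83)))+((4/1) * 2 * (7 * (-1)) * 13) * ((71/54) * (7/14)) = -11302/27+sqrt(8715)/9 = -408.22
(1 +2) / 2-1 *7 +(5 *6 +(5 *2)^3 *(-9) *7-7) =-125965 / 2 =-62982.50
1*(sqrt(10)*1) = sqrt(10) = 3.16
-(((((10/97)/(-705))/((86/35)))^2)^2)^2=-0.00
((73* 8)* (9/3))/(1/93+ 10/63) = 3421656/331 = 10337.33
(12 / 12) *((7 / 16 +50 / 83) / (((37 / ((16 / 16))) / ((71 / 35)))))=98051 / 1719760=0.06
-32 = -32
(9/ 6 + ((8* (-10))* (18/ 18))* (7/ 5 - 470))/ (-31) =-1209.34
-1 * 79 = -79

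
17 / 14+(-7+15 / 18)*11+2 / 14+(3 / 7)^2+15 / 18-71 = -136.46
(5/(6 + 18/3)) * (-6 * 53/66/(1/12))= -265/11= -24.09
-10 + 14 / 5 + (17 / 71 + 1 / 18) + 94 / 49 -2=-2187587 / 313110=-6.99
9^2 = 81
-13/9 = -1.44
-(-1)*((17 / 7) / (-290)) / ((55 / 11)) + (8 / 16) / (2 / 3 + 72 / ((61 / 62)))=0.01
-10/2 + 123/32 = -37/32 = -1.16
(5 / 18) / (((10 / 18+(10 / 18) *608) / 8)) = 4 / 609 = 0.01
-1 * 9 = -9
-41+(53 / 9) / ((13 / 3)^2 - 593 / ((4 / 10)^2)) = -5442921 / 132749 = -41.00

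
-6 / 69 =-2 / 23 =-0.09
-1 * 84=-84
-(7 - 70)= 63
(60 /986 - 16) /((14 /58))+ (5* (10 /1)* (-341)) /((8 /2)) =-1030191 /238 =-4328.53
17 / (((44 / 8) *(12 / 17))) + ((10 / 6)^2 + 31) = 7555 / 198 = 38.16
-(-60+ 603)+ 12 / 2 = -537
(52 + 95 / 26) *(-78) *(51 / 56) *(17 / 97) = -3763647 / 5432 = -692.87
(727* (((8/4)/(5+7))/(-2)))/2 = -727/24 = -30.29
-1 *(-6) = 6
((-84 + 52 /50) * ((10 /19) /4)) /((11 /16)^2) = -265472 /11495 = -23.09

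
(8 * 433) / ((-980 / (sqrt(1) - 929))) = 803648 / 245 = 3280.20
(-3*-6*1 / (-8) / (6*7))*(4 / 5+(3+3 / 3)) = -9 / 35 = -0.26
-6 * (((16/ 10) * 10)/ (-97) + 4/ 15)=-296/ 485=-0.61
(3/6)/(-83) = -1/166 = -0.01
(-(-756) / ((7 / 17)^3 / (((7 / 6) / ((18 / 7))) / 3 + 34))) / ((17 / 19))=413319.15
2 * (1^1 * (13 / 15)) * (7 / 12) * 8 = 364 / 45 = 8.09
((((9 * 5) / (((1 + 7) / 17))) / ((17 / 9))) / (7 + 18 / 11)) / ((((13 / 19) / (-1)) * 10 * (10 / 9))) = -8019 / 10400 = -0.77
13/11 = 1.18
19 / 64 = 0.30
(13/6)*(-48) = -104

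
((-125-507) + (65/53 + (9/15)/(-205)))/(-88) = 17133467/2390300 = 7.17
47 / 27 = 1.74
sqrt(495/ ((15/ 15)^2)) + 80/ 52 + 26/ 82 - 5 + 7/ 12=-16381/ 6396 + 3*sqrt(55)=19.69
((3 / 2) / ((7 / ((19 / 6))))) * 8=5.43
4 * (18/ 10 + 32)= 676/ 5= 135.20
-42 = -42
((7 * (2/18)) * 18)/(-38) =-7/19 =-0.37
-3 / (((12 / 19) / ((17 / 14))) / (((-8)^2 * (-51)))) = 131784 / 7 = 18826.29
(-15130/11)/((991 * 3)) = -15130/32703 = -0.46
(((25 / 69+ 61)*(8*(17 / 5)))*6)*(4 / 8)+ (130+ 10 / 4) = 1182123 / 230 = 5139.67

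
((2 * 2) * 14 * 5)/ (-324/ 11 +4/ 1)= -11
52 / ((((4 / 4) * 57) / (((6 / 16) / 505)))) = 13 / 19190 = 0.00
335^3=37595375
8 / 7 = 1.14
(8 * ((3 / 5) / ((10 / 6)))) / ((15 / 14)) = 336 / 125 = 2.69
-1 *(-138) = 138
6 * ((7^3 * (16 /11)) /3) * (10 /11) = 109760 /121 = 907.11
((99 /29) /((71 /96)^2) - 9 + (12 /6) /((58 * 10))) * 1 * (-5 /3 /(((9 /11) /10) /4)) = 30558220 /136107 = 224.52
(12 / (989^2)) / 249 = 0.00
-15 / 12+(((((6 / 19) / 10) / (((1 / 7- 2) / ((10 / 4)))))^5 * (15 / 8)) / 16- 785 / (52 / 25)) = -1425893491858161355 / 3765691293724672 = -378.65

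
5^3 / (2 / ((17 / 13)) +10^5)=0.00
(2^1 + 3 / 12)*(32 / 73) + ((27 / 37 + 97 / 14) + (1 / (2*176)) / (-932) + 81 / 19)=1521197469951 / 117851414912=12.91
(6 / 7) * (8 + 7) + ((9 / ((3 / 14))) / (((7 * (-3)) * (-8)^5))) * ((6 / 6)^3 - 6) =1474525 / 114688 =12.86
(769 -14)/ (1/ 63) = 47565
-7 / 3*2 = -4.67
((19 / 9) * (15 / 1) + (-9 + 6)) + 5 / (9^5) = 1692743 / 59049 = 28.67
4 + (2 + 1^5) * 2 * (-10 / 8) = -7 / 2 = -3.50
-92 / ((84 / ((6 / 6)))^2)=-23 / 1764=-0.01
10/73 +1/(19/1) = 0.19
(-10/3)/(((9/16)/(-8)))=1280/27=47.41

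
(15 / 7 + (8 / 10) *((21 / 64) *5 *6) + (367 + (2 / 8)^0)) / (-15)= -21169 / 840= -25.20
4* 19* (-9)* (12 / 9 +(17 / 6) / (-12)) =-750.50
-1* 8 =-8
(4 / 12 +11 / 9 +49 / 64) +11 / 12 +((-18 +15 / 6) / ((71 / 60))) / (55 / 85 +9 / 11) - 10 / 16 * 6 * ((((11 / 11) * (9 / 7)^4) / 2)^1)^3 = -1183904901290250715 / 77549299547977152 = -15.27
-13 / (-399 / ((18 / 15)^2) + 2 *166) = -156 / 659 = -0.24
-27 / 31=-0.87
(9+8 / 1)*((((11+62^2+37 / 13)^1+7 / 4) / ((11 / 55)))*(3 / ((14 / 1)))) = 51178245 / 728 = 70299.79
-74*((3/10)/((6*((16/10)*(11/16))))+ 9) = -7363/11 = -669.36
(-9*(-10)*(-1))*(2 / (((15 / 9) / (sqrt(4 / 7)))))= -216*sqrt(7) / 7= -81.64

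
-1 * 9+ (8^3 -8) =495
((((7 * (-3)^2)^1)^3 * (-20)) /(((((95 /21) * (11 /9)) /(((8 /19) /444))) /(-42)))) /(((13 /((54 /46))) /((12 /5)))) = 1714930346304 /219655865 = 7807.35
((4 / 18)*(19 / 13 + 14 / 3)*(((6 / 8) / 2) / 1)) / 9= 239 / 4212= 0.06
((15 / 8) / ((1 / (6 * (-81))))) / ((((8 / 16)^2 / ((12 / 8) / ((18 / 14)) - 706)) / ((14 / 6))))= 5994607.50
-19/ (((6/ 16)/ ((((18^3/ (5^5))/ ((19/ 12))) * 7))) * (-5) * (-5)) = -1306368/ 78125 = -16.72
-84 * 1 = -84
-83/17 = -4.88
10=10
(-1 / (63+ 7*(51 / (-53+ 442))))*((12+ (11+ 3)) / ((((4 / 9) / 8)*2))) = -15171 / 4144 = -3.66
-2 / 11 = -0.18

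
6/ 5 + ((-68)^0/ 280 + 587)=164697/ 280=588.20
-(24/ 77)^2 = -576/ 5929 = -0.10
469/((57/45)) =370.26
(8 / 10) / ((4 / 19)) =19 / 5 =3.80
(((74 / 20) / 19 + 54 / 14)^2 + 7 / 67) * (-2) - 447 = -28446543857 / 59258150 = -480.04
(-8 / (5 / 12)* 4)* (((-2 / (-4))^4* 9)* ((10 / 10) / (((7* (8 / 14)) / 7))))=-378 / 5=-75.60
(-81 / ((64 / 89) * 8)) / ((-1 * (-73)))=-7209 / 37376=-0.19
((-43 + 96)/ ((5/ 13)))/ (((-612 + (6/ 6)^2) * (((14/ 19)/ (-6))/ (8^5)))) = 98992128/ 1645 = 60177.59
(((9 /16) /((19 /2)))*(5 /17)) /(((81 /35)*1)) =0.01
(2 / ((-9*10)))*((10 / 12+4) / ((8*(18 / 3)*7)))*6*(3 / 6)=-29 / 30240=-0.00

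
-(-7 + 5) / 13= 2 / 13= 0.15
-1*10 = -10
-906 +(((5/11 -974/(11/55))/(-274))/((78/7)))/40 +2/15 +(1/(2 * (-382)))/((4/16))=-1626967516171/1796102880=-905.83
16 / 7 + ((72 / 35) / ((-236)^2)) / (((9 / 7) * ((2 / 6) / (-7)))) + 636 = 638.29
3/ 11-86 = -943/ 11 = -85.73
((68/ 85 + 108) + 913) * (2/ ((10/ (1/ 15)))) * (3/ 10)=4.09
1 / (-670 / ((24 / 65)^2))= -0.00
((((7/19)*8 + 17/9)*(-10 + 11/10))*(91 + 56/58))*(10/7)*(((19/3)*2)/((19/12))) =-74780648/1653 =-45239.35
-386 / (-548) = 193 / 274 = 0.70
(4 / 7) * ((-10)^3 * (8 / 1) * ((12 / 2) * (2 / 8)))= -6857.14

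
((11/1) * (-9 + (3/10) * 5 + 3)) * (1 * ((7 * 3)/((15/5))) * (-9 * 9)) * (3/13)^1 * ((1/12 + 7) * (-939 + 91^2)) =17515460655/52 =336835781.83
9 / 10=0.90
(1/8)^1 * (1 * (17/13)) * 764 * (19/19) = 3247/26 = 124.88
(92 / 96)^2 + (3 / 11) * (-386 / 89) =-0.26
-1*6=-6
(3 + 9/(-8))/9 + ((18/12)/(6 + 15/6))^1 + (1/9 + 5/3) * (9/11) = 8255/4488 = 1.84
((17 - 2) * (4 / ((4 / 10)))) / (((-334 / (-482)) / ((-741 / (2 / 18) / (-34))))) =120542175 / 2839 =42459.38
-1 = -1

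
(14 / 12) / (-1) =-1.17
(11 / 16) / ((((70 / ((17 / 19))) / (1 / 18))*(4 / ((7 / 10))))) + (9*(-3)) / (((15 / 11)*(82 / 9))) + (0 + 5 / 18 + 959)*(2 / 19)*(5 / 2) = 1182067873 / 4723200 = 250.27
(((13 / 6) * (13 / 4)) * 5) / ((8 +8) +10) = 65 / 48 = 1.35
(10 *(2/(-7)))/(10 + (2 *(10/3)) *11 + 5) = -12/371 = -0.03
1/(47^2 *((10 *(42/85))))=17/185556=0.00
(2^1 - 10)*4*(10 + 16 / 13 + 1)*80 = -407040 / 13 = -31310.77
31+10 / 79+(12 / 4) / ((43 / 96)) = 128489 / 3397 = 37.82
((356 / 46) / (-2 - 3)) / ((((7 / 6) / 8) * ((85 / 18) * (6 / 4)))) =-102528 / 68425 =-1.50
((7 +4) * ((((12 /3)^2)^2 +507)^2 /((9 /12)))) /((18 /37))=473885566 /27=17551317.26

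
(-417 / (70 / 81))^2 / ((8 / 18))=523876.10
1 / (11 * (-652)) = -1 / 7172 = -0.00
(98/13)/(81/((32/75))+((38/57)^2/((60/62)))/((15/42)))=2116800/53669213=0.04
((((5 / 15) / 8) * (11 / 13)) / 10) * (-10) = -11 / 312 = -0.04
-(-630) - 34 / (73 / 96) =42726 / 73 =585.29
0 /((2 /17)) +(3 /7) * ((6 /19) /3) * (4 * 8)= 192 /133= 1.44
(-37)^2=1369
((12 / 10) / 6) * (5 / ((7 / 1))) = 1 / 7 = 0.14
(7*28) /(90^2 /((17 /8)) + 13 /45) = 21420 /416603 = 0.05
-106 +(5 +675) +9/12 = 2299/4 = 574.75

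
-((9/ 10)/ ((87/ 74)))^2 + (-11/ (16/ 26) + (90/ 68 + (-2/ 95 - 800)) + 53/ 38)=-44319305349/ 54328600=-815.76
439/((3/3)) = 439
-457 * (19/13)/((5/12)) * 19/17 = -1979724/1105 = -1791.61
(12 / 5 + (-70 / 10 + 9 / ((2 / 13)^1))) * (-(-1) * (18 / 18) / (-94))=-539 / 940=-0.57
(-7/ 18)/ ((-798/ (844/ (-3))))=-211/ 1539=-0.14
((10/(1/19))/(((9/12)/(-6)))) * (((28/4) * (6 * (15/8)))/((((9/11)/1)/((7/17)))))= -1024100/17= -60241.18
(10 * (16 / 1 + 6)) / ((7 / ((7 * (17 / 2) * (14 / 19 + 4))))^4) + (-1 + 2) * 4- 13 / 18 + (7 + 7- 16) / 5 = 6781268386128139 / 11728890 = 578167958.45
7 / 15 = 0.47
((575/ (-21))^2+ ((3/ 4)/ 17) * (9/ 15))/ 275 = 2.73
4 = 4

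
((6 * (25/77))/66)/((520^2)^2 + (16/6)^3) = 675/1672093463473664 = 0.00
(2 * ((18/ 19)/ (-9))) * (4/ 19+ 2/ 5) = -232/ 1805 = -0.13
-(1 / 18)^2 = -1 / 324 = -0.00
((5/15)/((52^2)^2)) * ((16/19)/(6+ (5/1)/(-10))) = 1/143261976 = 0.00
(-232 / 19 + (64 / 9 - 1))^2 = 1087849 / 29241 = 37.20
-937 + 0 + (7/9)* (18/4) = -1867/2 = -933.50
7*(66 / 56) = 33 / 4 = 8.25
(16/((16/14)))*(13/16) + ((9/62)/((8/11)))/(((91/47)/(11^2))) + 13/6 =3522689/135408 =26.02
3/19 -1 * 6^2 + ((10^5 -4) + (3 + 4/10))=9496538/95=99963.56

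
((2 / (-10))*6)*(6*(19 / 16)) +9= 9 / 20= 0.45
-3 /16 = -0.19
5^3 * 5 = 625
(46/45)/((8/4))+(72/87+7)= 10882/1305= 8.34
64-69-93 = -98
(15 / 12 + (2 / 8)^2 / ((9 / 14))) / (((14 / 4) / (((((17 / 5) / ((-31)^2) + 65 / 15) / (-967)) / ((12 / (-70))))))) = 1516013 / 150544494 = 0.01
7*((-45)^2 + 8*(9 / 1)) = 14679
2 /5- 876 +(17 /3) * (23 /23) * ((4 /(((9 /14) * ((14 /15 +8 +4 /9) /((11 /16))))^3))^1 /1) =-126336156444971 /144290780160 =-875.57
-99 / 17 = -5.82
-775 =-775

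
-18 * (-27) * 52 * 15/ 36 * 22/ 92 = 57915/ 23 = 2518.04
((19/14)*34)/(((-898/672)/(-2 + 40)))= -589152/449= -1312.14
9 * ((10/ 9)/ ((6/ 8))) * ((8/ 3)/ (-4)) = -80/ 9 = -8.89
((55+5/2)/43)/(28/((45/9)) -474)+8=1610721/201412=8.00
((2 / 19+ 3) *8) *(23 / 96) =1357 / 228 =5.95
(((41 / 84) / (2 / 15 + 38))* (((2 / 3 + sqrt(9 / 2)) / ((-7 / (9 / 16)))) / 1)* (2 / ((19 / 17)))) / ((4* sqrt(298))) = -94095* sqrt(149) / 20312900608 - 10455* sqrt(298) / 10156450304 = -0.00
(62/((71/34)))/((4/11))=81.65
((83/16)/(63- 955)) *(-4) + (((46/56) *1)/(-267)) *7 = 1645/952656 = 0.00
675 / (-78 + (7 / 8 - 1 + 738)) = 5400 / 5279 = 1.02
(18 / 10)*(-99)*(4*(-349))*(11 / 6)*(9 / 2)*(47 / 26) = 482297409 / 130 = 3709980.07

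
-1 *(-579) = 579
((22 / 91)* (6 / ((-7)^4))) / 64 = 33 / 3495856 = 0.00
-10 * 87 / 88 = -435 / 44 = -9.89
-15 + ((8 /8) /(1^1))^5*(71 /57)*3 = -214 /19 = -11.26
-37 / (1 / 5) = -185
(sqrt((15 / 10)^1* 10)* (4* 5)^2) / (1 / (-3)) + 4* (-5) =-1200* sqrt(15) - 20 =-4667.58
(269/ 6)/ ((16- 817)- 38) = -269/ 5034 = -0.05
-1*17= -17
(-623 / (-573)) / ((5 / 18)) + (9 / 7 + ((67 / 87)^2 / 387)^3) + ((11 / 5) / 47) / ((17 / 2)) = 698790748768222989995230666 / 134244530910466241915861505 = 5.21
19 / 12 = 1.58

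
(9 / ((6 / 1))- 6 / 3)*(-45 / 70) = 9 / 28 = 0.32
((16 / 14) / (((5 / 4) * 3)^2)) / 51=128 / 80325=0.00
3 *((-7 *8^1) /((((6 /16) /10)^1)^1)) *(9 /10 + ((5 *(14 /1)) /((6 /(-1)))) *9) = 466368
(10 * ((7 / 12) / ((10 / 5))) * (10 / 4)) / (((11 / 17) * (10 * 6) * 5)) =0.04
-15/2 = -7.50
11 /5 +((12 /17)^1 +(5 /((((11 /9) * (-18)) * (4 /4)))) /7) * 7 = 12929 /1870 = 6.91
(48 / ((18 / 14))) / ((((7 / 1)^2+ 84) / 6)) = 32 / 19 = 1.68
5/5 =1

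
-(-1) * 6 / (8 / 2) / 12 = 1 / 8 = 0.12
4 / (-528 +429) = -4 / 99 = -0.04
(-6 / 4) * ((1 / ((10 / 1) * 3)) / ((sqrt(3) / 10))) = -sqrt(3) / 6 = -0.29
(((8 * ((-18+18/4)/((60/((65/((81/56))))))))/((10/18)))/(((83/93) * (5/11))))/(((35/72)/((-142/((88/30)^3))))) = 41717754/10043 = 4153.91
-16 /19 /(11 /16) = -256 /209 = -1.22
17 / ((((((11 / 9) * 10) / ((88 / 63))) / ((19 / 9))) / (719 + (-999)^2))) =258069248 / 63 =4096337.27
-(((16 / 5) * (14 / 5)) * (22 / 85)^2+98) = -17809666 / 180625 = -98.60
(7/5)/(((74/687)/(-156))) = -375102/185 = -2027.58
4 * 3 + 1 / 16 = 193 / 16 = 12.06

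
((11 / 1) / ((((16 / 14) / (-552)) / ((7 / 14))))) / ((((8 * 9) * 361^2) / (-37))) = 65527 / 6255408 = 0.01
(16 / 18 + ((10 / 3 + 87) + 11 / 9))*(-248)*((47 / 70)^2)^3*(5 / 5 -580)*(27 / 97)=60364554413348952 / 178311765625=338533.77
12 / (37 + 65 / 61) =122 / 387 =0.32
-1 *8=-8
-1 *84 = -84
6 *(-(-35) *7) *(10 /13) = 14700 /13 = 1130.77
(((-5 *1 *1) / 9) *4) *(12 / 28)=-20 / 21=-0.95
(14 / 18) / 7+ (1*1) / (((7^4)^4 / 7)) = 4747561509952 / 42728053589487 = 0.11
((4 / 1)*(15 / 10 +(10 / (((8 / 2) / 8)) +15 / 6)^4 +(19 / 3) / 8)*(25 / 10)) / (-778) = -61509925 / 18672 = -3294.23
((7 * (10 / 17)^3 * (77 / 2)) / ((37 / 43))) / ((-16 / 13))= -37662625 / 727124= -51.80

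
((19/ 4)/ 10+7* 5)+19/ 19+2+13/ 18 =14111/ 360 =39.20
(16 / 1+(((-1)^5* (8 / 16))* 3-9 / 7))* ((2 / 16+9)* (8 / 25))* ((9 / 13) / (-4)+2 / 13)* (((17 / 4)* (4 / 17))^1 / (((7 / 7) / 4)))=-2701 / 910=-2.97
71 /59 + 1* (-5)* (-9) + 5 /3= 8473 /177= 47.87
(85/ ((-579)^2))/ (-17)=-5/ 335241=-0.00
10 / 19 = 0.53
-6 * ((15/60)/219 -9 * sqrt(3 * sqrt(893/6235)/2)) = -1/146 + 27 * sqrt(6) * 6235^(3/4) * 893^(1/4)/6235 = 40.68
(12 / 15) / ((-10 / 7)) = -14 / 25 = -0.56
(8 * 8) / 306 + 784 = 119984 / 153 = 784.21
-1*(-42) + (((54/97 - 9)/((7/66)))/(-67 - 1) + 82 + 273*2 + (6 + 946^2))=2953666277/3298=895593.17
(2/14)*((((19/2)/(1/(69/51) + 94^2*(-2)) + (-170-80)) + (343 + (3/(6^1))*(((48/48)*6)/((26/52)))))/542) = 11496355/440579876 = 0.03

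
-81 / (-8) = 81 / 8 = 10.12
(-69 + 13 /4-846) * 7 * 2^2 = -25529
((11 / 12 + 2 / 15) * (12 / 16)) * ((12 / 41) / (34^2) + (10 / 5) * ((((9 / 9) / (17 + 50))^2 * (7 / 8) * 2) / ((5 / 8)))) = 25143741 / 21276064400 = 0.00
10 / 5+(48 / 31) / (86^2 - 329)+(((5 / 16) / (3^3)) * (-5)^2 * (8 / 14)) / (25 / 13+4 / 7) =11098960357 / 5370891732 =2.07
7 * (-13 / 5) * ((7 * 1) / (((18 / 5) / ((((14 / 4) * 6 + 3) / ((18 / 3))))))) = -1274 / 9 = -141.56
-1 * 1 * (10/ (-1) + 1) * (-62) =-558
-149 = -149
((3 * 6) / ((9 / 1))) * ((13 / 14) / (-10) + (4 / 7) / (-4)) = -33 / 70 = -0.47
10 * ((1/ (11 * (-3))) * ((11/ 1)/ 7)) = -10/ 21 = -0.48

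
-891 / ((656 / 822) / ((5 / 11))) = -166455 / 328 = -507.48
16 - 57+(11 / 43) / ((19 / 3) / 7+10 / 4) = -22877 / 559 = -40.92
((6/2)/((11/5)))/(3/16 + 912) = 16/10703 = 0.00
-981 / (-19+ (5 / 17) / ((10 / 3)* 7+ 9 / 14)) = 16793739 / 325051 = 51.66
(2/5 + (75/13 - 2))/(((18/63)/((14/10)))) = 13279/650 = 20.43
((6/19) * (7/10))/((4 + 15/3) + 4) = 21/1235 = 0.02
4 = 4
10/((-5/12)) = -24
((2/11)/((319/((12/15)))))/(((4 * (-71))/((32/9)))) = -64/11211255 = -0.00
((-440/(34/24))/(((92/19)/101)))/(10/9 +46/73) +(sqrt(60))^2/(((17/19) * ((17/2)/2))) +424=-283497961/86411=-3280.81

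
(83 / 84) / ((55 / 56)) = 166 / 165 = 1.01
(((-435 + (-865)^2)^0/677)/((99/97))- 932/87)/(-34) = 1224647/3887334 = 0.32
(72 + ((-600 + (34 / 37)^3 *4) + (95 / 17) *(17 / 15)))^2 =6209486807288209 / 23091537681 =268907.46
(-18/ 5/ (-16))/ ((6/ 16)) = 3/ 5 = 0.60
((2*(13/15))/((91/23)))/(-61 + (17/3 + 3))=-46/5495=-0.01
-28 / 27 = -1.04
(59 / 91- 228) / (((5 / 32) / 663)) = -33764448 / 35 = -964698.51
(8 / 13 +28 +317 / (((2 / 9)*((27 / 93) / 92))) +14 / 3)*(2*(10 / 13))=352618720 / 507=695500.43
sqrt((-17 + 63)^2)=46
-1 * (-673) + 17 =690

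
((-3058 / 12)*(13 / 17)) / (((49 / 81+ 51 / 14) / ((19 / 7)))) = -124.52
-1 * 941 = -941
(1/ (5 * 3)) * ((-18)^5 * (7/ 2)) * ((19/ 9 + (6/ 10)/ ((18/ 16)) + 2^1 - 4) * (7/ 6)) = -8287272/ 25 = -331490.88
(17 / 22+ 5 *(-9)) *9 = -8757 / 22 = -398.05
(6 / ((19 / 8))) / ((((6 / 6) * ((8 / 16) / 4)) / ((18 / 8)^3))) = 4374 / 19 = 230.21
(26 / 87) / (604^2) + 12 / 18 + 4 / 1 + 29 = 178091015 / 5289832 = 33.67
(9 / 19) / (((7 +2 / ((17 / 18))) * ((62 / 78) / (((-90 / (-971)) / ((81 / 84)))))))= 111384 / 17729489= 0.01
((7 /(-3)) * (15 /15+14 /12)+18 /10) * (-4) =586 /45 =13.02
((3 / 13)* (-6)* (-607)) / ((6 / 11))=20031 / 13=1540.85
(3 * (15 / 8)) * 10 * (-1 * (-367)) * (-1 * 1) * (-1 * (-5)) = -412875 / 4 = -103218.75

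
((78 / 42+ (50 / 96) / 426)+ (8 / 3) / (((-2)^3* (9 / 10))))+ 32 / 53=47605777 / 22758624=2.09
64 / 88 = 8 / 11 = 0.73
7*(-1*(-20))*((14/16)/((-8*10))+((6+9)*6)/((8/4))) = 201551/32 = 6298.47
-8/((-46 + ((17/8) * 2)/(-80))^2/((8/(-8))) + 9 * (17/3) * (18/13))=10649600/2729325997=0.00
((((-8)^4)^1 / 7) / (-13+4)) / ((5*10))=-2048 / 1575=-1.30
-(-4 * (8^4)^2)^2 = -4503599627370496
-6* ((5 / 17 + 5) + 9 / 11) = -6858 / 187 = -36.67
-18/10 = -9/5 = -1.80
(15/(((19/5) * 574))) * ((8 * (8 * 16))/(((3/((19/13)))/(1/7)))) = 12800/26117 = 0.49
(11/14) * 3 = 33/14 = 2.36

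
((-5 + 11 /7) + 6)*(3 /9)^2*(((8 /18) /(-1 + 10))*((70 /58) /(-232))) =-5 /68121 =-0.00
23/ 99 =0.23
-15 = -15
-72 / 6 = -12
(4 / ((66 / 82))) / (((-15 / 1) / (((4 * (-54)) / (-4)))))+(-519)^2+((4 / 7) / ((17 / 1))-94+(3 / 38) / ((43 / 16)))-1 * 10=1439693201493 / 5347265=269239.17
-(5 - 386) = 381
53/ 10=5.30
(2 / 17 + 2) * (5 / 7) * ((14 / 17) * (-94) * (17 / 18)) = -1880 / 17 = -110.59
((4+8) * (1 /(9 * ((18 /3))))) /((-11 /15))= -10 /33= -0.30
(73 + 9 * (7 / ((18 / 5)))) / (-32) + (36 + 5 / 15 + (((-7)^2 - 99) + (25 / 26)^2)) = -505223 / 32448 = -15.57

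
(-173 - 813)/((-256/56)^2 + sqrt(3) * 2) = -12368384/254941 + 1183693 * sqrt(3)/254941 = -40.47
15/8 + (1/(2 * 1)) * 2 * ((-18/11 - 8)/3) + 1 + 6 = 1495/264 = 5.66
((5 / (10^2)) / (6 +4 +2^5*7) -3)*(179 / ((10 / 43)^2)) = -4646501869 / 468000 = -9928.42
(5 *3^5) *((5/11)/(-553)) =-6075/6083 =-1.00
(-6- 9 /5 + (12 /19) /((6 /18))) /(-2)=561 /190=2.95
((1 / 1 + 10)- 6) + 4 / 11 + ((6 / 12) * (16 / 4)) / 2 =70 / 11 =6.36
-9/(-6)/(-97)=-3/194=-0.02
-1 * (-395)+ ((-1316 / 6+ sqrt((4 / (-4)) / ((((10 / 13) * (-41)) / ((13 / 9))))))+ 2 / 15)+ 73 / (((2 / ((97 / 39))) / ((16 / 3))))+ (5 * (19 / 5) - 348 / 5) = 13 * sqrt(410) / 1230+ 356482 / 585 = 609.58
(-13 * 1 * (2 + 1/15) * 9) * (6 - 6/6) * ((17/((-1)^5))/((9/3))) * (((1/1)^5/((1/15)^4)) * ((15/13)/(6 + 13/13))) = 400190625/7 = 57170089.29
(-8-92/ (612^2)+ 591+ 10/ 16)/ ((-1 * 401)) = -109296575/ 75096072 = -1.46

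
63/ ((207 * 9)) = 7/ 207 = 0.03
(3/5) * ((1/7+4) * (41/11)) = 3567/385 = 9.26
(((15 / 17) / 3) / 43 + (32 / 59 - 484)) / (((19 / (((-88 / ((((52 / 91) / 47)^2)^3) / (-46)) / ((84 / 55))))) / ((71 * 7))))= -1135823294575980559678131695 / 231596519424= -4904319362833554.29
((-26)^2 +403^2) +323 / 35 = 5708298 / 35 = 163094.23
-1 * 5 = -5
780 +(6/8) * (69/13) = 40767/52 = 783.98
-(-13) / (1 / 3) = 39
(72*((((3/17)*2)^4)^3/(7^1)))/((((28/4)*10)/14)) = 156728328192/20391778303041635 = 0.00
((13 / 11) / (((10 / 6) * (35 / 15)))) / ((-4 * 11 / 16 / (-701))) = 328068 / 4235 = 77.47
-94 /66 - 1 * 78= -2621 /33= -79.42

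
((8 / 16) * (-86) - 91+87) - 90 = -137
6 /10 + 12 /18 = 1.27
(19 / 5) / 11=19 / 55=0.35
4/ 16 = 0.25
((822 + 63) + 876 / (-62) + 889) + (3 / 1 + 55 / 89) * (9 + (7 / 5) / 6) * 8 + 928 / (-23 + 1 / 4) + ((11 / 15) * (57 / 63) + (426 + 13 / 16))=436342520821 / 180769680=2413.80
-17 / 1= -17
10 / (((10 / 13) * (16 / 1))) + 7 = 125 / 16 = 7.81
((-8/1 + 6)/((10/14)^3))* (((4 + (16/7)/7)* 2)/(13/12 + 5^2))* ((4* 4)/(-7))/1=4.16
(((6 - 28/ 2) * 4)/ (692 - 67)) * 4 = -128/ 625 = -0.20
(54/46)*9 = 243/23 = 10.57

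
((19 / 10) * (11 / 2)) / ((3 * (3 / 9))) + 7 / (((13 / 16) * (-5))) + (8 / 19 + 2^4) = 124231 / 4940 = 25.15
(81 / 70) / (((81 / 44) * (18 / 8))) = 88 / 315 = 0.28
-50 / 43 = -1.16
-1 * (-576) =576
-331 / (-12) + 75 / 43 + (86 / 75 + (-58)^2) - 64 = 14321039 / 4300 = 3330.47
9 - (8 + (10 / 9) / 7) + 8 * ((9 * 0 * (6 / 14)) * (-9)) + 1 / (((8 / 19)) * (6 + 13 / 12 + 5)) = 18961 / 18270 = 1.04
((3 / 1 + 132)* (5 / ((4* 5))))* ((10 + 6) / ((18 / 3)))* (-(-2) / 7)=25.71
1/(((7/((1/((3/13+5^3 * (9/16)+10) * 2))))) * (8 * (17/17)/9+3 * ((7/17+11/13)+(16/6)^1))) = 103428/1476793703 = 0.00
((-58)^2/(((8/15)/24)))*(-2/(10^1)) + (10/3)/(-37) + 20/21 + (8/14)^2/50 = -4116660962/135975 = -30275.13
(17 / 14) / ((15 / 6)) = 17 / 35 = 0.49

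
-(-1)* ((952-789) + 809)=972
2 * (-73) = -146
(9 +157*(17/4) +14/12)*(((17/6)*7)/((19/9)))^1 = 967351/152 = 6364.15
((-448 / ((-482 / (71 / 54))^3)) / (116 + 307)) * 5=12526885 / 116542086071589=0.00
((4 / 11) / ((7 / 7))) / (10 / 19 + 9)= 76 / 1991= 0.04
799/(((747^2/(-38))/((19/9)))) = -576878/5022081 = -0.11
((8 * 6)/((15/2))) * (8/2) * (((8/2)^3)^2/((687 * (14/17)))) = 185.34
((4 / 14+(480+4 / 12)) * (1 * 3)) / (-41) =-10093 / 287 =-35.17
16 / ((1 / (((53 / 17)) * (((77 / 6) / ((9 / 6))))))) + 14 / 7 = 65602 / 153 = 428.77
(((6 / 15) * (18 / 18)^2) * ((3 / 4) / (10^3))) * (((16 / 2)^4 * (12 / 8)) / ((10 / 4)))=2304 / 3125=0.74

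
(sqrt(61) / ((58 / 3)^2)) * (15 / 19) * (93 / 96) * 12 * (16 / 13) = 12555 * sqrt(61) / 415454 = 0.24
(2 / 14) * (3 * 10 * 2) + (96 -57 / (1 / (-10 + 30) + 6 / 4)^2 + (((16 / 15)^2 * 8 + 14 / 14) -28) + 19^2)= 641677646 / 1513575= 423.95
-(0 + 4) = -4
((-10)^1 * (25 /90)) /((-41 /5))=125 /369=0.34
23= 23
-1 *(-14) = 14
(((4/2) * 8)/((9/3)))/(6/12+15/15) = 32/9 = 3.56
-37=-37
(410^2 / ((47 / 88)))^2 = 99061535464.01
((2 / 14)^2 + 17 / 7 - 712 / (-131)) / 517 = 50608 / 3318623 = 0.02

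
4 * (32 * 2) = 256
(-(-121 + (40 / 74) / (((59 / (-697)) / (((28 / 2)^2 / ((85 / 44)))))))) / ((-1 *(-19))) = 88341 / 2183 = 40.47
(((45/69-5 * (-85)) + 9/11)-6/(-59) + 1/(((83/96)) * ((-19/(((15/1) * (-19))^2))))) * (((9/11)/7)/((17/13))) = -654912554049/1621773769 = -403.82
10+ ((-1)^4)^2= 11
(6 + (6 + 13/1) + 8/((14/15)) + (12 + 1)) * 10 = 3260/7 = 465.71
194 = 194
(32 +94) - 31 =95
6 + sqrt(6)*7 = 6 + 7*sqrt(6) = 23.15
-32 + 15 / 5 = -29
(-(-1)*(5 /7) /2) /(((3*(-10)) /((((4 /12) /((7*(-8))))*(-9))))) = -1 /1568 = -0.00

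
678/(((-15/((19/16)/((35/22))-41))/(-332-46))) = -34387821/50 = -687756.42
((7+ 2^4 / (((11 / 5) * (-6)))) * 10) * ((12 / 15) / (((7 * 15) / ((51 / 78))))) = 12988 / 45045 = 0.29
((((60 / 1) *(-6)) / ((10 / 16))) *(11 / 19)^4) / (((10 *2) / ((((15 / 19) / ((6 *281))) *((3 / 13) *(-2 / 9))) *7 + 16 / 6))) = -390191551728 / 45225948235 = -8.63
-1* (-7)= 7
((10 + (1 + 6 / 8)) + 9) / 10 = 83 / 40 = 2.08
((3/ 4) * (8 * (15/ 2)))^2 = 2025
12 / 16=3 / 4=0.75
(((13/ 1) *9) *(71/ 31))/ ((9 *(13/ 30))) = 2130/ 31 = 68.71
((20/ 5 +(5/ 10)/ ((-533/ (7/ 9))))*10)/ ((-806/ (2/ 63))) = -191845/ 121791033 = -0.00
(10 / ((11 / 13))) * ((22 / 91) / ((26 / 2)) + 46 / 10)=54638 / 1001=54.58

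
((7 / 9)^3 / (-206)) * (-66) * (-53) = -199969 / 25029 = -7.99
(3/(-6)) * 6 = -3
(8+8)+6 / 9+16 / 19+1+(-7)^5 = -956944 / 57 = -16788.49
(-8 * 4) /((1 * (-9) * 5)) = 32 /45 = 0.71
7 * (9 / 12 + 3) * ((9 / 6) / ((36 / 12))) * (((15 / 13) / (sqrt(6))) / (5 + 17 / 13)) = 525 * sqrt(6) / 1312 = 0.98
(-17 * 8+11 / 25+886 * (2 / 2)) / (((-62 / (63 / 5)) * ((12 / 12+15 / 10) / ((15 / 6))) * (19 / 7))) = -8273601 / 147250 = -56.19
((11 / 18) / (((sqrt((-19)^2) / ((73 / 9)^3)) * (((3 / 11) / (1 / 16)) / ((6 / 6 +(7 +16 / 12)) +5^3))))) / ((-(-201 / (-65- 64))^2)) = -217.64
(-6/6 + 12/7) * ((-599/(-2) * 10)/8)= 14975/56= 267.41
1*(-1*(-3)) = 3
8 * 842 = 6736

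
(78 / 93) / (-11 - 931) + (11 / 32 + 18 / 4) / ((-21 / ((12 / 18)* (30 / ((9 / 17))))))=-64129277 / 7358904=-8.71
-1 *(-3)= 3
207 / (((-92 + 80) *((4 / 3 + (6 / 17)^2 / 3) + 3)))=-59823 / 15172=-3.94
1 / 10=0.10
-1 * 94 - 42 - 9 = -145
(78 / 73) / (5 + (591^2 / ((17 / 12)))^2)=22542 / 1282434744799517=0.00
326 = 326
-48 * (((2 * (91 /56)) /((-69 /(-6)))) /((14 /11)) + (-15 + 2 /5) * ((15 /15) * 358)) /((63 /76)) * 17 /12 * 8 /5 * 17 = 2957159336672 /253575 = 11661872.57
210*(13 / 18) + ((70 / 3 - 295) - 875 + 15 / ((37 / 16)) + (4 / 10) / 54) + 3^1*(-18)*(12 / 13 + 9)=-98983814 / 64935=-1524.35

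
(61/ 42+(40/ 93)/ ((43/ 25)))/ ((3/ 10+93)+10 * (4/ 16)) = 0.02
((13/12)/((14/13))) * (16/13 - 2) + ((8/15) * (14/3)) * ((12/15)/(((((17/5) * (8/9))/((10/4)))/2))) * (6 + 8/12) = 10085/476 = 21.19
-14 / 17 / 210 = -1 / 255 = -0.00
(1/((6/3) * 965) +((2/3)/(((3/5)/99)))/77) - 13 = -156323/13510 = -11.57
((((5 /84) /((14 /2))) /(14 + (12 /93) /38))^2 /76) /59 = 456475 /5550907108110336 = 0.00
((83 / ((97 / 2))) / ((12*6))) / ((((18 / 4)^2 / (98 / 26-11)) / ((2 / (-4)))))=3901 / 919269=0.00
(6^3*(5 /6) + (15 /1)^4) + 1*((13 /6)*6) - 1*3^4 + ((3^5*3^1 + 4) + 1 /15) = 772051 /15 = 51470.07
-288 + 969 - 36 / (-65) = 44301 / 65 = 681.55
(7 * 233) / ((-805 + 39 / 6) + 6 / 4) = -1631 / 797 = -2.05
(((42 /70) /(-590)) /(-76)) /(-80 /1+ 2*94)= 1 /8071200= 0.00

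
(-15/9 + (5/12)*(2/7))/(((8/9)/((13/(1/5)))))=-12675/112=-113.17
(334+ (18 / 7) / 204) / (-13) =-6115 / 238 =-25.69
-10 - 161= -171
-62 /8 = -7.75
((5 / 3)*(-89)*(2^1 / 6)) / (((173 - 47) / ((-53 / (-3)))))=-23585 / 3402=-6.93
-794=-794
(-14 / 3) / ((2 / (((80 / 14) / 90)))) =-4 / 27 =-0.15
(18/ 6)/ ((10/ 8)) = 12/ 5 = 2.40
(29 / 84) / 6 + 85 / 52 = 11087 / 6552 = 1.69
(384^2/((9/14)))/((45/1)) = 229376/45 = 5097.24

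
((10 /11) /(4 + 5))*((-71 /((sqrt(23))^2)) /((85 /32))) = -4544 /38709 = -0.12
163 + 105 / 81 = 4436 / 27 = 164.30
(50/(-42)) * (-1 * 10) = 11.90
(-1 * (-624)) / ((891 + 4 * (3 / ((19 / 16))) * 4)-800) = 11856 / 2497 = 4.75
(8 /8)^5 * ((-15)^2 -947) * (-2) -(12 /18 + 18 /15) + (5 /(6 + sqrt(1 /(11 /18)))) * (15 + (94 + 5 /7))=1517.49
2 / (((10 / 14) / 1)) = 14 / 5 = 2.80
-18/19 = -0.95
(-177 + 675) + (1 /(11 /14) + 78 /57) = 104634 /209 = 500.64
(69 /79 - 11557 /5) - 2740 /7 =-2701.96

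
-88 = -88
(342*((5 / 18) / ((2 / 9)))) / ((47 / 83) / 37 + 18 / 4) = 2625705 / 27733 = 94.68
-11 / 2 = -5.50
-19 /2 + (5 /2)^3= 49 /8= 6.12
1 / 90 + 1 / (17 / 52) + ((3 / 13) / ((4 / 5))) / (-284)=34671173 / 11297520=3.07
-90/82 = -45/41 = -1.10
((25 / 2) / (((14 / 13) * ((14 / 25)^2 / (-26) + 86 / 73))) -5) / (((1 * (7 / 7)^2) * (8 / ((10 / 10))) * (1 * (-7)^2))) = 95942185 / 7590957696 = 0.01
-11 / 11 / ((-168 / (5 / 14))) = 5 / 2352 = 0.00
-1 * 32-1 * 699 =-731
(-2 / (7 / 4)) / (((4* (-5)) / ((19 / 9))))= 38 / 315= 0.12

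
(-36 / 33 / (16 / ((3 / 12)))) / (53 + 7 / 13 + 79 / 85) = -3315 / 10592912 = -0.00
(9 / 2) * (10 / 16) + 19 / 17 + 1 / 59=63343 / 16048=3.95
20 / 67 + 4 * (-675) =-180880 / 67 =-2699.70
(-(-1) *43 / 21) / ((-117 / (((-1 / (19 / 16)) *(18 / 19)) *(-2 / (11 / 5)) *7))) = -13760 / 154869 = -0.09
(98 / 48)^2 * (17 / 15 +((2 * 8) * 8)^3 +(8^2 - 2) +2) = 75531275057 / 8640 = 8742045.72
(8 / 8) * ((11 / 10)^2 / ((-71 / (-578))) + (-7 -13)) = -36031 / 3550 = -10.15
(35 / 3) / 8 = 35 / 24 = 1.46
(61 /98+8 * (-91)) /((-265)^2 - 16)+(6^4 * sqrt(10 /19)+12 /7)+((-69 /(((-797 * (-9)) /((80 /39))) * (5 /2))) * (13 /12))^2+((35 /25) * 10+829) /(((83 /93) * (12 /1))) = 4725862620318505451 /58766335844063148+1296 * sqrt(190) /19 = 1020.64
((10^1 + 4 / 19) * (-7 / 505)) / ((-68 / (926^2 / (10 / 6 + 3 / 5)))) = 436669653 / 554591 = 787.37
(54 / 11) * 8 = 432 / 11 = 39.27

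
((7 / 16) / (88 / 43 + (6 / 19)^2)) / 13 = 108661 / 6929728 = 0.02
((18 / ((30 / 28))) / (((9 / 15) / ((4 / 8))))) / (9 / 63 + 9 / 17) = 833 / 40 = 20.82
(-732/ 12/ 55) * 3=-183/ 55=-3.33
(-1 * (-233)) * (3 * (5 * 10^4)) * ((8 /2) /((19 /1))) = 139800000 /19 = 7357894.74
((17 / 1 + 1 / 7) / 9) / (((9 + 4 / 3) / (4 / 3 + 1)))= 40 / 93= 0.43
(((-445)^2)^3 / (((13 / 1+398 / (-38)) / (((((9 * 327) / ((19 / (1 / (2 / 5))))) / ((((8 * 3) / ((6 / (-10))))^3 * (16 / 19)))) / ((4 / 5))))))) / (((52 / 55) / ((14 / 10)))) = -2228965749159687759375 / 54525952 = -40878988213900.19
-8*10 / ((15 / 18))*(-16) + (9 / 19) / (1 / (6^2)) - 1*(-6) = 29622 / 19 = 1559.05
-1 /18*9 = -1 /2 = -0.50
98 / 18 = 49 / 9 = 5.44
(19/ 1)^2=361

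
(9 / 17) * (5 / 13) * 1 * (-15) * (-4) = 2700 / 221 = 12.22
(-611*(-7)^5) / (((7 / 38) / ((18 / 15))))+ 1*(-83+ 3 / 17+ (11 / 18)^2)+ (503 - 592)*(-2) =1842310253509 / 27540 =66895797.15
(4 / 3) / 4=1 / 3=0.33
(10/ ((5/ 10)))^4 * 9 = 1440000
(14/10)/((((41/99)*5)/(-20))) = -2772/205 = -13.52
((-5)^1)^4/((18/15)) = 520.83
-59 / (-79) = 59 / 79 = 0.75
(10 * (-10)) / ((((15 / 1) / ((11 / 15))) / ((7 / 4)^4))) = -26411 / 576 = -45.85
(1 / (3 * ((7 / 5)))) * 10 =50 / 21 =2.38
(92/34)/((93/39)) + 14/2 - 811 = -423110/527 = -802.87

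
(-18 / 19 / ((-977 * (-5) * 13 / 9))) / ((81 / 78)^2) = -104 / 835335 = -0.00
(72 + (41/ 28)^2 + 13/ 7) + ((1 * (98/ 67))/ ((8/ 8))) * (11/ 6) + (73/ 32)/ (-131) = 3247861205/ 41287008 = 78.67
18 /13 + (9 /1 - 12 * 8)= -1113 /13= -85.62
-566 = -566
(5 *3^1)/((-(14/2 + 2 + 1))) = -1.50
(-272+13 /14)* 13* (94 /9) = -772915 /21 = -36805.48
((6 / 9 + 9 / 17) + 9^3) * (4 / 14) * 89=946960 / 51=18567.84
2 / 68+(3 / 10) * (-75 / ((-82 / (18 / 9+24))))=7.16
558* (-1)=-558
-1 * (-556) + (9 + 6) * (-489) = -6779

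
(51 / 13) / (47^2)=51 / 28717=0.00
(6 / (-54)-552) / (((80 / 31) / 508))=-19562953 / 180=-108683.07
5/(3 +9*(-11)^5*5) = -5/7247292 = -0.00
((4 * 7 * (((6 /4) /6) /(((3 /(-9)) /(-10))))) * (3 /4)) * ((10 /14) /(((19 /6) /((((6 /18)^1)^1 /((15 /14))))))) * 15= 3150 /19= 165.79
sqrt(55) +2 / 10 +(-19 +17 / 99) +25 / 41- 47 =-1319551 / 20295 +sqrt(55) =-57.60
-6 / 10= -3 / 5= -0.60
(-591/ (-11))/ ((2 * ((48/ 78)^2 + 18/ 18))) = 99879/ 5126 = 19.48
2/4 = 1/2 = 0.50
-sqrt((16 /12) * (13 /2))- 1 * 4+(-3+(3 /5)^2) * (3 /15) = -566 /125- sqrt(78) /3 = -7.47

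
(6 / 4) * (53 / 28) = 159 / 56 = 2.84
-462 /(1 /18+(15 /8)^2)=-24192 /187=-129.37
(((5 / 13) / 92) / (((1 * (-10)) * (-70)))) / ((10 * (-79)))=-1 / 132277600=-0.00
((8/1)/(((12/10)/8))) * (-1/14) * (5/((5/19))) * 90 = -45600/7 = -6514.29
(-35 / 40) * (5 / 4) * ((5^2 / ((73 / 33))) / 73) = -28875 / 170528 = -0.17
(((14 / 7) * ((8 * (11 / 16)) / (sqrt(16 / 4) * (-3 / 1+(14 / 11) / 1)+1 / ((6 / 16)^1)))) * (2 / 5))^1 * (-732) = 265716 / 65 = 4087.94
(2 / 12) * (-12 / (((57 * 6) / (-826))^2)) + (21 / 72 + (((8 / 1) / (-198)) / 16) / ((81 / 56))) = -263467057 / 23158872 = -11.38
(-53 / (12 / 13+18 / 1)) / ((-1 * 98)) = 689 / 24108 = 0.03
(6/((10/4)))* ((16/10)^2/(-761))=-768/95125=-0.01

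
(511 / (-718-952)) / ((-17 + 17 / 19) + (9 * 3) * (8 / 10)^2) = -0.26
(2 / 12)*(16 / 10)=4 / 15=0.27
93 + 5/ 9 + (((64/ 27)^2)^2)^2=307897828901434/ 282429536481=1090.18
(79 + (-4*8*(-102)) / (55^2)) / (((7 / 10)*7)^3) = 9689560 / 14235529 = 0.68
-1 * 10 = -10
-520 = -520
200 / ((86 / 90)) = 9000 / 43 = 209.30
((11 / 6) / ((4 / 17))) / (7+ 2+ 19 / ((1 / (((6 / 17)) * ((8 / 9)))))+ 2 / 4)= 3179 / 6308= 0.50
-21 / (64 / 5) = -105 / 64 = -1.64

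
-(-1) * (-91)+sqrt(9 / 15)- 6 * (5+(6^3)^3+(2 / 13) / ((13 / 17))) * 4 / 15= -13625128919 / 845+sqrt(15) / 5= -16124412.15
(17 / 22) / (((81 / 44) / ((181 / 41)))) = 6154 / 3321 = 1.85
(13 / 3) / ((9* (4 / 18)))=13 / 6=2.17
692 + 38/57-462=692/3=230.67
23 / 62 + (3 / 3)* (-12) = -721 / 62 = -11.63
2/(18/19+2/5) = 95/64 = 1.48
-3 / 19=-0.16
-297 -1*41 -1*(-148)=-190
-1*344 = -344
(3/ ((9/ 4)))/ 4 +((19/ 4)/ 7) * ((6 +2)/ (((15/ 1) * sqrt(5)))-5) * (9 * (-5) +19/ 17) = 106543/ 714-28348 * sqrt(5)/ 8925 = 142.12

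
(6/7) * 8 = 48/7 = 6.86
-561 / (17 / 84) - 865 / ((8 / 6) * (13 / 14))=-90237 / 26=-3470.65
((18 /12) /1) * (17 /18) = 17 /12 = 1.42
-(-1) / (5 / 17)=17 / 5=3.40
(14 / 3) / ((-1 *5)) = -14 / 15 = -0.93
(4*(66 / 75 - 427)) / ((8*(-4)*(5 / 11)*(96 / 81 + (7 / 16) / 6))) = 12655764 / 135875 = 93.14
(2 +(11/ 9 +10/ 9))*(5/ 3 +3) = 182/ 9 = 20.22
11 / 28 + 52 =1467 / 28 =52.39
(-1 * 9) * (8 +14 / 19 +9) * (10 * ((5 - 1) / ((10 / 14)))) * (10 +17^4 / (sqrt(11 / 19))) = -14185874808 * sqrt(209) / 209 - 1698480 / 19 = -981346872.41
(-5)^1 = -5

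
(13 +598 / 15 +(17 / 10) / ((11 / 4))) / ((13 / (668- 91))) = 1018405 / 429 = 2373.90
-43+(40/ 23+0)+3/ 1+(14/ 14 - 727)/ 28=-20669/ 322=-64.19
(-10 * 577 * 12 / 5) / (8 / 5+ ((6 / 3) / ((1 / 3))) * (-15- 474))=4.72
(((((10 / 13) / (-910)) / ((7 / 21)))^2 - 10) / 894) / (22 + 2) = -0.00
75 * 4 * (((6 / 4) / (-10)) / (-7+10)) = -15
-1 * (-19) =19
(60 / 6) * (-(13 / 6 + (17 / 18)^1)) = -280 / 9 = -31.11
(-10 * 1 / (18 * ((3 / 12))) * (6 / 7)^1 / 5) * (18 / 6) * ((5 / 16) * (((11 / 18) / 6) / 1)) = -55 / 1512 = -0.04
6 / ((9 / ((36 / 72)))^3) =1 / 972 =0.00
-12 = -12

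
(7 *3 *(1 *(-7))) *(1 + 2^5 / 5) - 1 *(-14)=-5369 / 5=-1073.80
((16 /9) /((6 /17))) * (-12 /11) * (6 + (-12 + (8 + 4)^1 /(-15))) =37.37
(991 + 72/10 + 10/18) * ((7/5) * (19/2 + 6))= 4876424/225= 21673.00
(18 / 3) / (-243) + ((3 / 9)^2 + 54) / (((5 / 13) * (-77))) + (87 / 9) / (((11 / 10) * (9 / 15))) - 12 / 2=6.79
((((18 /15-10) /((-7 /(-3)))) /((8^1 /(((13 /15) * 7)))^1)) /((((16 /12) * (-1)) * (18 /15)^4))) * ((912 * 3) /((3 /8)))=67925 /9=7547.22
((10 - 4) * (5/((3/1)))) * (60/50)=12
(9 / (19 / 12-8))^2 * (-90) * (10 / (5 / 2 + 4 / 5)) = -34992000 / 65219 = -536.53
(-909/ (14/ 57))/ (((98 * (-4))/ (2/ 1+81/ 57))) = 177255/ 5488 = 32.30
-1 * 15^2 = -225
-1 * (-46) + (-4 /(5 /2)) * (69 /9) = 506 /15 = 33.73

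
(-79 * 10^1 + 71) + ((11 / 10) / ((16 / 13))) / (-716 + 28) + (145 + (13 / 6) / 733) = -138945437017 / 242065920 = -574.00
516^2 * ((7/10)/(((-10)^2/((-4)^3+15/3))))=-13745466/125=-109963.73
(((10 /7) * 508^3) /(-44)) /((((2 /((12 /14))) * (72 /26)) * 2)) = -532579580 /1617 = -329362.76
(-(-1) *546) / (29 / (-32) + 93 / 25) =436800 / 2251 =194.05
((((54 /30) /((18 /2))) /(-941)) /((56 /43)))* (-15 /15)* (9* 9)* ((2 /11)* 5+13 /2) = 567729 /5796560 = 0.10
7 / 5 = 1.40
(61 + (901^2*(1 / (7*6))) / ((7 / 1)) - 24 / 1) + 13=826501 / 294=2811.23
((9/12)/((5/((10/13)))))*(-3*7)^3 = -27783/26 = -1068.58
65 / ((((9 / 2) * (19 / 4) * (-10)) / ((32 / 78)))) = -64 / 513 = -0.12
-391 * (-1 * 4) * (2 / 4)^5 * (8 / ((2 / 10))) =1955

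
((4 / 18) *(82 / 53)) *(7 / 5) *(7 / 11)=8036 / 26235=0.31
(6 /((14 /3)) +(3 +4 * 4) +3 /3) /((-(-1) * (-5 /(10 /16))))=-149 /56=-2.66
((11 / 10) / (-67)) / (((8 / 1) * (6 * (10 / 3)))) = -11 / 107200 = -0.00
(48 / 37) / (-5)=-48 / 185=-0.26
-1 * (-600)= 600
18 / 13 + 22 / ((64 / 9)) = 1863 / 416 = 4.48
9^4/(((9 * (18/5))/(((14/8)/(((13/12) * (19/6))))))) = 25515/247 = 103.30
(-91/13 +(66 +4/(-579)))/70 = 34157/40530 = 0.84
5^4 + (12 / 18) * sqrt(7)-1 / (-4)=2 * sqrt(7) / 3 + 2501 / 4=627.01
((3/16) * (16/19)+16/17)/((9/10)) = 3550/2907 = 1.22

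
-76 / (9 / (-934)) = 7887.11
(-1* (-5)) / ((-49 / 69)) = -345 / 49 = -7.04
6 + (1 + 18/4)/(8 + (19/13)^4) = 419989/65238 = 6.44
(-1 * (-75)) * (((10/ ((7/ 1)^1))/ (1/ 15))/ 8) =5625/ 28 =200.89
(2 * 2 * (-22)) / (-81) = 88 / 81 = 1.09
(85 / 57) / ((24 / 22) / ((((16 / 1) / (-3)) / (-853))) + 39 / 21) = 26180 / 3095727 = 0.01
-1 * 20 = -20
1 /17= 0.06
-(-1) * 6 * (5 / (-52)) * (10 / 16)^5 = -46875 / 851968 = -0.06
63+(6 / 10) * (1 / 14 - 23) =3447 / 70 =49.24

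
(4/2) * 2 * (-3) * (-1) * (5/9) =20/3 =6.67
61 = 61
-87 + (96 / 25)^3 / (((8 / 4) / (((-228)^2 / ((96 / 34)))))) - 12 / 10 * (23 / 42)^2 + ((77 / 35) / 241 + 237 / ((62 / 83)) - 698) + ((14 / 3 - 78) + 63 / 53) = 520703.76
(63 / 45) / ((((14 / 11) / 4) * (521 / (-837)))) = -18414 / 2605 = -7.07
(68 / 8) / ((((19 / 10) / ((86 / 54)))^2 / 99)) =17288150 / 29241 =591.23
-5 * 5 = -25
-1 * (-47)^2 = -2209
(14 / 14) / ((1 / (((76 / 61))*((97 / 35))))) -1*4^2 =-26788 / 2135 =-12.55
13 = 13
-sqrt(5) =-2.24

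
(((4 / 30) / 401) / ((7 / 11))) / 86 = 0.00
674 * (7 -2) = 3370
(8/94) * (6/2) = 12/47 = 0.26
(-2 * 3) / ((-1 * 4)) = 3 / 2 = 1.50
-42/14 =-3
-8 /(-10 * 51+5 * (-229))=8 /1655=0.00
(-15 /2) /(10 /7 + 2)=-35 /16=-2.19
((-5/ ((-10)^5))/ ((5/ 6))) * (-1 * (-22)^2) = -363/ 12500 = -0.03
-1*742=-742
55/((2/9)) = 495/2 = 247.50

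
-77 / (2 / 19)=-1463 / 2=-731.50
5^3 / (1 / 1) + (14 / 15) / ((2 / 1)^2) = 3757 / 30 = 125.23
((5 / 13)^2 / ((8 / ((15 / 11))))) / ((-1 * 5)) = -75 / 14872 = -0.01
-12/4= -3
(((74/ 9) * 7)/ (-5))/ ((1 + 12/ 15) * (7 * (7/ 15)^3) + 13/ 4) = -259000/ 101937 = -2.54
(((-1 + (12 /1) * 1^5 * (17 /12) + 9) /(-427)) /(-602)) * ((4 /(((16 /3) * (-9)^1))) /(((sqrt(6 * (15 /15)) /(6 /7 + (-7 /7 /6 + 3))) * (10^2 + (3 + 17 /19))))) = -73625 * sqrt(6) /1534451978304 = -0.00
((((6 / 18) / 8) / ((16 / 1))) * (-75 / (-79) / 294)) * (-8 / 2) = -25 / 743232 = -0.00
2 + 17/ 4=25/ 4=6.25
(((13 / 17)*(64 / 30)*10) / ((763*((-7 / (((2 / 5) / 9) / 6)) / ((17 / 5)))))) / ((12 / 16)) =-3328 / 32446575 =-0.00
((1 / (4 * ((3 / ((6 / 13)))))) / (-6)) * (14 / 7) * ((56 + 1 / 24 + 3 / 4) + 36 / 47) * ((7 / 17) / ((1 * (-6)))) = 454475 / 8974368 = 0.05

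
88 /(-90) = -44 /45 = -0.98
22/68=11/34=0.32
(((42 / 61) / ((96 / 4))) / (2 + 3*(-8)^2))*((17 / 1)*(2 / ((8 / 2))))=119 / 94672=0.00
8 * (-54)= -432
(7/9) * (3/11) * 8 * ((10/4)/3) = 140/99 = 1.41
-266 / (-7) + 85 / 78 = 3049 / 78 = 39.09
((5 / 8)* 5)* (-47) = -1175 / 8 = -146.88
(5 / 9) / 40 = 0.01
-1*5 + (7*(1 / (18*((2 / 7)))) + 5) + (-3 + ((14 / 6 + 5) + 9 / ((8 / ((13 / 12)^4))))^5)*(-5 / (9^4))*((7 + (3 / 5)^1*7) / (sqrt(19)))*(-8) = 49 / 36 + 823573810834876061548492471*sqrt(19) / 4143868578503226443169792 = 867.67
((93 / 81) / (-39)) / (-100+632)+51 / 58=14284099 / 16245684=0.88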